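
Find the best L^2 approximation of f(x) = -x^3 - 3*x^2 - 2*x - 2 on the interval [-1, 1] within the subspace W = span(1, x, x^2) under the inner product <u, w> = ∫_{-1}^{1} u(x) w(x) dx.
g(x) = -3*x^2 - 13*x/5 - 2

The best approximation g ∈ W is the orthogonal projection of f onto W. Writing g = a_0 + a_1 x + a_2 x^2, the coefficients solve the normal equations G · a = b where
  G_{ij} = <φ_i, φ_j> and b_i = <f, φ_i>, with φ_0 = 1, φ_1 = x, φ_2 = x^2.
G =
  [2, 0, 2/3]
  [0, 2/3, 0]
  [2/3, 0, 2/5],
b = (-6, -26/15, -38/15).
Solving gives a_0 = -2, a_1 = -13/5, a_2 = -3, so
  g(x) = -3*x^2 - 13*x/5 - 2.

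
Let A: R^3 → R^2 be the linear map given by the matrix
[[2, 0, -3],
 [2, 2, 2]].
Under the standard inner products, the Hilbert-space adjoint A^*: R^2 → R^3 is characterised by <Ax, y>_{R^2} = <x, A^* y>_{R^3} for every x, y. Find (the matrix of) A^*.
A^* = A^T =
[[2, 2],
 [0, 2],
 [-3, 2]]

For real matrices with standard dot products, the defining identity <Ax, y> = <x, A^* y> gives (Ax)^T y = x^T (A^*) y, i.e. x^T A^T y = x^T (A^*) y. Since this holds for all x, y, we must have A^* = A^T. Therefore
A^* =
[[2, 2],
 [0, 2],
 [-3, 2]].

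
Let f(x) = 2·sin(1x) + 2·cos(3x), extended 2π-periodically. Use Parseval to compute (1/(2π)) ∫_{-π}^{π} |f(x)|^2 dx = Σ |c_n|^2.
Σ |c_n|^2 = 4

Expand |f|^2 and use orthogonality of {sin(nx), cos(mx)} on [-π, π]:
  ∫_{-π}^{π} sin(nx)^2 dx = π, ∫ cos(mx)^2 dx = π, and cross terms integrate to 0.
So ∫_{-π}^{π} f(x)^2 dx = 2^2 · π + 2^2 · π = (4 + 4)π.
Divide by 2π: (4 + 4)/2 = 4.
By Parseval, this equals Σ |c_n|^2.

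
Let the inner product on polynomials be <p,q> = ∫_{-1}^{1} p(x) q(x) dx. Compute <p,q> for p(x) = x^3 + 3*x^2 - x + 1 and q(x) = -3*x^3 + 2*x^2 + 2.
<p,q> = 1268/105

Expand the product: p(x)·q(x) = -3*x^6 - 7*x^5 + 9*x^4 - 3*x^3 + 8*x^2 - 2*x + 2.
∫_{-1}^{1} of each monomial x^k gives [2/(k+1) if k even, 0 if k odd]. Integrating term-by-term (or equivalently evaluating the antiderivative F(x) = -3*x^7/7 - 7*x^6/6 + 9*x^5/5 - 3*x^4/4 + 8*x^3/3 - x^2 + 2*x at the endpoints):
  F(1) − F(−1) = 437/140 − (-3761/420) = 1268/105.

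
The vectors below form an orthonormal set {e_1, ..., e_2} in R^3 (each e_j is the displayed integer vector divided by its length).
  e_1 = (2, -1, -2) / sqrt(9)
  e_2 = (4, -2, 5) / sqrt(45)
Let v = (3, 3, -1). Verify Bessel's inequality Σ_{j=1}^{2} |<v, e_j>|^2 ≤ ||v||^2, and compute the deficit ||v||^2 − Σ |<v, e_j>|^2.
Σ |<v, e_j>|^2 = 14/5; ||v||^2 = 19; deficit = 81/5

Write each e_j = u_j / sqrt(<u_j, u_j>) where u_j is the displayed integer vector. Then <v, e_j> = <v, u_j> / sqrt(<u_j, u_j>), so |<v, e_j>|^2 = <v, u_j>^2 / <u_j, u_j>.
Coefficients: <v, e_1> = 5/sqrt(9), <v, e_2> = 1/sqrt(45).
Square and sum: Σ |<v, e_j>|^2 = 14/5.
Compute ||v||^2 = v·v = 19.
Deficit = 19 − 14/5 = 81/5 ≥ 0, confirming Bessel's inequality. (The deficit equals ||v − Σ <v,e_j> e_j||^2, the squared distance from v to span{e_j}.)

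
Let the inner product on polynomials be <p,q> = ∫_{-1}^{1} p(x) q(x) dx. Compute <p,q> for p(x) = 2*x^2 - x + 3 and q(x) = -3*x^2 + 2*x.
<p,q> = -146/15

Expand the product: p(x)·q(x) = -6*x^4 + 7*x^3 - 11*x^2 + 6*x.
∫_{-1}^{1} of each monomial x^k gives [2/(k+1) if k even, 0 if k odd]. Integrating term-by-term (or equivalently evaluating the antiderivative F(x) = -6*x^5/5 + 7*x^4/4 - 11*x^3/3 + 3*x^2 at the endpoints):
  F(1) − F(−1) = -7/60 − (577/60) = -146/15.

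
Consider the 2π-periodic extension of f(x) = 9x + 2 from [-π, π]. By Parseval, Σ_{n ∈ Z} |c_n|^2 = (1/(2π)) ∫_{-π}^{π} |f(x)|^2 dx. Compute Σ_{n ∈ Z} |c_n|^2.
Σ |c_n|^2 = 27π^2 + 4

Expand and integrate term by term over [-π, π]:
  ∫ (9x)^2 dx = 81·(2π^3/3); ∫ 2·9·(2)·x dx = 0 (odd integrand); ∫ 2^2 dx = 4·2π.
So (1/(2π)) ∫_{-π}^{π} (9x + 2)^2 dx = 81π^2/3 + 4 = 27π^2 + 4.
Parseval ⇒ Σ |c_n|^2 = 27π^2 + 4.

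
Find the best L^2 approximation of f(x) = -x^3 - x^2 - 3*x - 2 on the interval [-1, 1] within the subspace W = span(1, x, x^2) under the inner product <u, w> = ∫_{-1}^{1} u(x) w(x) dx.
g(x) = -x^2 - 18*x/5 - 2

The best approximation g ∈ W is the orthogonal projection of f onto W. Writing g = a_0 + a_1 x + a_2 x^2, the coefficients solve the normal equations G · a = b where
  G_{ij} = <φ_i, φ_j> and b_i = <f, φ_i>, with φ_0 = 1, φ_1 = x, φ_2 = x^2.
G =
  [2, 0, 2/3]
  [0, 2/3, 0]
  [2/3, 0, 2/5],
b = (-14/3, -12/5, -26/15).
Solving gives a_0 = -2, a_1 = -18/5, a_2 = -1, so
  g(x) = -x^2 - 18*x/5 - 2.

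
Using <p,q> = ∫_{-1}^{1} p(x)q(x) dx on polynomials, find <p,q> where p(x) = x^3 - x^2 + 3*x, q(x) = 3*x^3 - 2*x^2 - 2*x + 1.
<p,q> = -22/105

Expand the product: p(x)·q(x) = 3*x^6 - 5*x^5 + 9*x^4 - 3*x^3 - 7*x^2 + 3*x.
∫_{-1}^{1} of each monomial x^k gives [2/(k+1) if k even, 0 if k odd]. Integrating term-by-term (or equivalently evaluating the antiderivative F(x) = 3*x^7/7 - 5*x^6/6 + 9*x^5/5 - 3*x^4/4 - 7*x^3/3 + 3*x^2/2 at the endpoints):
  F(1) − F(−1) = -79/420 − (3/140) = -22/105.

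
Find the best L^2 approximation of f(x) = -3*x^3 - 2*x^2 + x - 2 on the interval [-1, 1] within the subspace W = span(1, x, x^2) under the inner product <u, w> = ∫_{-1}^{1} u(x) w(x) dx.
g(x) = -2*x^2 - 4*x/5 - 2

The best approximation g ∈ W is the orthogonal projection of f onto W. Writing g = a_0 + a_1 x + a_2 x^2, the coefficients solve the normal equations G · a = b where
  G_{ij} = <φ_i, φ_j> and b_i = <f, φ_i>, with φ_0 = 1, φ_1 = x, φ_2 = x^2.
G =
  [2, 0, 2/3]
  [0, 2/3, 0]
  [2/3, 0, 2/5],
b = (-16/3, -8/15, -32/15).
Solving gives a_0 = -2, a_1 = -4/5, a_2 = -2, so
  g(x) = -2*x^2 - 4*x/5 - 2.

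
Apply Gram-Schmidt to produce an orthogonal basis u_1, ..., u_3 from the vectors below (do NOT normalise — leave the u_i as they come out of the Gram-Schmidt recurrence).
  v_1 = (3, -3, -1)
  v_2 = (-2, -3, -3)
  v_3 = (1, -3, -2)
Orthogonal basis:
  u_1 = (3, -3, -1)
  u_2 = (-56/19, -39/19, -51/19)
  u_3 = (9/191, 33/382, -45/382)

Apply the Gram-Schmidt recurrence
  u_1 = v_1
  u_i = v_i − Σ_{j<i} ((v_i · u_j) / (u_j · u_j)) · u_j.

Step by step this gives:
  u_1 = (3, -3, -1)
  u_2 = (-56/19, -39/19, -51/19)
  u_3 = (9/191, 33/382, -45/382)

Orthogonality check:
  u_2 · u_1 = 0 (should be 0)
  u_3 · u_1 = 0 (should be 0)
  u_3 · u_2 = 0 (should be 0)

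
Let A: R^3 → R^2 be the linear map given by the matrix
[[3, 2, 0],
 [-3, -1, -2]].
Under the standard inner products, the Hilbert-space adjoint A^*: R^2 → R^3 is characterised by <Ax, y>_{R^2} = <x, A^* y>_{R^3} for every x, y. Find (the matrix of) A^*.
A^* = A^T =
[[3, -3],
 [2, -1],
 [0, -2]]

For real matrices with standard dot products, the defining identity <Ax, y> = <x, A^* y> gives (Ax)^T y = x^T (A^*) y, i.e. x^T A^T y = x^T (A^*) y. Since this holds for all x, y, we must have A^* = A^T. Therefore
A^* =
[[3, -3],
 [2, -1],
 [0, -2]].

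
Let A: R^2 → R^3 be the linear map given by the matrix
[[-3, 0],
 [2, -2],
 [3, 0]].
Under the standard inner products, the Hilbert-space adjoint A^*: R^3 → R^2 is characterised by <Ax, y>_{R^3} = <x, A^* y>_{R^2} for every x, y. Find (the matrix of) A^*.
A^* = A^T =
[[-3, 2, 3],
 [0, -2, 0]]

For real matrices with standard dot products, the defining identity <Ax, y> = <x, A^* y> gives (Ax)^T y = x^T (A^*) y, i.e. x^T A^T y = x^T (A^*) y. Since this holds for all x, y, we must have A^* = A^T. Therefore
A^* =
[[-3, 2, 3],
 [0, -2, 0]].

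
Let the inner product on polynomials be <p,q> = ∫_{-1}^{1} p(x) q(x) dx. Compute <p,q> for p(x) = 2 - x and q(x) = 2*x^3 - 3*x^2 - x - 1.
<p,q> = -122/15

Expand the product: p(x)·q(x) = -2*x^4 + 7*x^3 - 5*x^2 - x - 2.
∫_{-1}^{1} of each monomial x^k gives [2/(k+1) if k even, 0 if k odd]. Integrating term-by-term (or equivalently evaluating the antiderivative F(x) = -2*x^5/5 + 7*x^4/4 - 5*x^3/3 - x^2/2 - 2*x at the endpoints):
  F(1) − F(−1) = -169/60 − (319/60) = -122/15.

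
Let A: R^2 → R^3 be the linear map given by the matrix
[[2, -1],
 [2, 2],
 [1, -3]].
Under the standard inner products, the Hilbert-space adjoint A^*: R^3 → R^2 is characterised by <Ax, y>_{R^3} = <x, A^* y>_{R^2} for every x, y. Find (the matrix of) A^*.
A^* = A^T =
[[2, 2, 1],
 [-1, 2, -3]]

For real matrices with standard dot products, the defining identity <Ax, y> = <x, A^* y> gives (Ax)^T y = x^T (A^*) y, i.e. x^T A^T y = x^T (A^*) y. Since this holds for all x, y, we must have A^* = A^T. Therefore
A^* =
[[2, 2, 1],
 [-1, 2, -3]].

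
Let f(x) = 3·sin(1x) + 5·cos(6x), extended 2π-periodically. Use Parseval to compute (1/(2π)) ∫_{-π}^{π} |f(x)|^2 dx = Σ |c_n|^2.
Σ |c_n|^2 = 17

Expand |f|^2 and use orthogonality of {sin(nx), cos(mx)} on [-π, π]:
  ∫_{-π}^{π} sin(nx)^2 dx = π, ∫ cos(mx)^2 dx = π, and cross terms integrate to 0.
So ∫_{-π}^{π} f(x)^2 dx = 3^2 · π + 5^2 · π = (9 + 25)π.
Divide by 2π: (9 + 25)/2 = 17.
By Parseval, this equals Σ |c_n|^2.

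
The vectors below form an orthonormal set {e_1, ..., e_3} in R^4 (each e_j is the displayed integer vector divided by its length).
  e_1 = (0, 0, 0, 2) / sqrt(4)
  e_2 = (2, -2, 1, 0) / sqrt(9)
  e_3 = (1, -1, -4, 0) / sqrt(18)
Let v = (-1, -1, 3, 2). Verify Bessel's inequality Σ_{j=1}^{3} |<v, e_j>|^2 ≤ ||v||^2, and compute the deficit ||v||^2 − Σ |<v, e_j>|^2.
Σ |<v, e_j>|^2 = 13; ||v||^2 = 15; deficit = 2

Write each e_j = u_j / sqrt(<u_j, u_j>) where u_j is the displayed integer vector. Then <v, e_j> = <v, u_j> / sqrt(<u_j, u_j>), so |<v, e_j>|^2 = <v, u_j>^2 / <u_j, u_j>.
Coefficients: <v, e_1> = 4/sqrt(4), <v, e_2> = 3/sqrt(9), <v, e_3> = -12/sqrt(18).
Square and sum: Σ |<v, e_j>|^2 = 13.
Compute ||v||^2 = v·v = 15.
Deficit = 15 − 13 = 2 ≥ 0, confirming Bessel's inequality. (The deficit equals ||v − Σ <v,e_j> e_j||^2, the squared distance from v to span{e_j}.)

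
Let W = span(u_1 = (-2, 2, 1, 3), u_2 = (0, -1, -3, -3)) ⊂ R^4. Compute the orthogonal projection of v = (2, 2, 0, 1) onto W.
proj_W(v) = (13/73, 11/73, 131/146, 105/146)

Set up U = [u_1 | ... | u_2] ∈ R^(4×2). The projector onto W = col(U) is P = U (U^T U)^(-1) U^T.
Compute U^T U =
  [18, -14]
  [-14, 19],
and U^T v = (3, -5).
Solve U^T U · c = U^T v for the coefficients: c = (-13/146, -24/73). The projection is proj_W(v) = U c.
Check: (v - proj_W(v)) · u_1 = 0  (should be 0).
Check: (v - proj_W(v)) · u_2 = 0  (should be 0).
Result: proj_W(v) = (13/73, 11/73, 131/146, 105/146).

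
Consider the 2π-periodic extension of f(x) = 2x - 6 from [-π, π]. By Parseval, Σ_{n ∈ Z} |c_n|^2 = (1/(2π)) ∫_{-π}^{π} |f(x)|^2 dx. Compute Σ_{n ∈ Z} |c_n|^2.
Σ |c_n|^2 = 4π^2/3 + 36

Expand and integrate term by term over [-π, π]:
  ∫ (2x)^2 dx = 4·(2π^3/3); ∫ 2·2·(-6)·x dx = 0 (odd integrand); ∫ (-6)^2 dx = 36·2π.
So (1/(2π)) ∫_{-π}^{π} (2x - 6)^2 dx = 4π^2/3 + 36 = 4π^2/3 + 36.
Parseval ⇒ Σ |c_n|^2 = 4π^2/3 + 36.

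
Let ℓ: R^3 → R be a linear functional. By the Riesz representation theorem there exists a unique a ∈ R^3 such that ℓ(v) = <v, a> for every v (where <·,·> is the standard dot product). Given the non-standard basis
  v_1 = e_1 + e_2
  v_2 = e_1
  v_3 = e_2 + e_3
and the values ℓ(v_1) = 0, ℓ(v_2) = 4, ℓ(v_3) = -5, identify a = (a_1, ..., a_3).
a = (4, -4, -1)

Write a = (a_1, ..., a_3) in the standard basis. For each basis vector v_i, ℓ(v_i) = <v_i, a> is a linear equation in the a_j's. Collect the n equations into a matrix system V a = ℓ, where row i of V is v_i (expressed in the standard basis). Since V is invertible (lower-triangular with 1s on the diagonal, up to permutation), solve by back-substitution:
  V =
[[1, 1, 0],
 [1, 0, 0],
 [0, 1, 1]]
  V a = (0, 4, -5)
Solving gives a = (4, -4, -1).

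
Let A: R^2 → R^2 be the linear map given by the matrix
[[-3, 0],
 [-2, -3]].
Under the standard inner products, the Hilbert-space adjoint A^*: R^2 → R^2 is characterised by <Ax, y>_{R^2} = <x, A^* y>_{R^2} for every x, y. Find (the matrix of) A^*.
A^* = A^T =
[[-3, -2],
 [0, -3]]

For real matrices with standard dot products, the defining identity <Ax, y> = <x, A^* y> gives (Ax)^T y = x^T (A^*) y, i.e. x^T A^T y = x^T (A^*) y. Since this holds for all x, y, we must have A^* = A^T. Therefore
A^* =
[[-3, -2],
 [0, -3]].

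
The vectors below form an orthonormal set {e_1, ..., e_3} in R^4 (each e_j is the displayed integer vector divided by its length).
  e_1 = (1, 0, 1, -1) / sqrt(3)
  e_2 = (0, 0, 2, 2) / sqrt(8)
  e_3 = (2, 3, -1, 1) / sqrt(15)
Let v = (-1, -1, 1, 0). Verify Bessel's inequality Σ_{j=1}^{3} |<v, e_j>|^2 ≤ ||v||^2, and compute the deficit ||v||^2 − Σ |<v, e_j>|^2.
Σ |<v, e_j>|^2 = 29/10; ||v||^2 = 3; deficit = 1/10

Write each e_j = u_j / sqrt(<u_j, u_j>) where u_j is the displayed integer vector. Then <v, e_j> = <v, u_j> / sqrt(<u_j, u_j>), so |<v, e_j>|^2 = <v, u_j>^2 / <u_j, u_j>.
Coefficients: <v, e_1> = 0/sqrt(3), <v, e_2> = 2/sqrt(8), <v, e_3> = -6/sqrt(15).
Square and sum: Σ |<v, e_j>|^2 = 29/10.
Compute ||v||^2 = v·v = 3.
Deficit = 3 − 29/10 = 1/10 ≥ 0, confirming Bessel's inequality. (The deficit equals ||v − Σ <v,e_j> e_j||^2, the squared distance from v to span{e_j}.)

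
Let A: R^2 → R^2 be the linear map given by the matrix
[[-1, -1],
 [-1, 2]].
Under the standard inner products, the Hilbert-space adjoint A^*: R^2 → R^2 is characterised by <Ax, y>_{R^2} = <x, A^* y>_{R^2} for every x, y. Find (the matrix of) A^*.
A^* = A^T =
[[-1, -1],
 [-1, 2]]

For real matrices with standard dot products, the defining identity <Ax, y> = <x, A^* y> gives (Ax)^T y = x^T (A^*) y, i.e. x^T A^T y = x^T (A^*) y. Since this holds for all x, y, we must have A^* = A^T. Therefore
A^* =
[[-1, -1],
 [-1, 2]].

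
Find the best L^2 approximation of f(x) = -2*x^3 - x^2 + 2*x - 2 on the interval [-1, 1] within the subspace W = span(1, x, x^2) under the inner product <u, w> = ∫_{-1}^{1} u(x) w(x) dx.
g(x) = -x^2 + 4*x/5 - 2

The best approximation g ∈ W is the orthogonal projection of f onto W. Writing g = a_0 + a_1 x + a_2 x^2, the coefficients solve the normal equations G · a = b where
  G_{ij} = <φ_i, φ_j> and b_i = <f, φ_i>, with φ_0 = 1, φ_1 = x, φ_2 = x^2.
G =
  [2, 0, 2/3]
  [0, 2/3, 0]
  [2/3, 0, 2/5],
b = (-14/3, 8/15, -26/15).
Solving gives a_0 = -2, a_1 = 4/5, a_2 = -1, so
  g(x) = -x^2 + 4*x/5 - 2.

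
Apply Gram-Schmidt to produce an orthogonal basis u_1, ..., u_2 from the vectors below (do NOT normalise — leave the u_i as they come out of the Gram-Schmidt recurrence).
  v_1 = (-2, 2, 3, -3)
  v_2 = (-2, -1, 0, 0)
Orthogonal basis:
  u_1 = (-2, 2, 3, -3)
  u_2 = (-24/13, -15/13, -3/13, 3/13)

Apply the Gram-Schmidt recurrence
  u_1 = v_1
  u_i = v_i − Σ_{j<i} ((v_i · u_j) / (u_j · u_j)) · u_j.

Step by step this gives:
  u_1 = (-2, 2, 3, -3)
  u_2 = (-24/13, -15/13, -3/13, 3/13)

Orthogonality check:
  u_2 · u_1 = 0 (should be 0)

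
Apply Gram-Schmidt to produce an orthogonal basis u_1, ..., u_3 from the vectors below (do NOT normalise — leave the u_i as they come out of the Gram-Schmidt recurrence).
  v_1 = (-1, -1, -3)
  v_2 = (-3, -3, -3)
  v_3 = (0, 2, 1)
Orthogonal basis:
  u_1 = (-1, -1, -3)
  u_2 = (-18/11, -18/11, 12/11)
  u_3 = (-1, 1, 0)

Apply the Gram-Schmidt recurrence
  u_1 = v_1
  u_i = v_i − Σ_{j<i} ((v_i · u_j) / (u_j · u_j)) · u_j.

Step by step this gives:
  u_1 = (-1, -1, -3)
  u_2 = (-18/11, -18/11, 12/11)
  u_3 = (-1, 1, 0)

Orthogonality check:
  u_2 · u_1 = 0 (should be 0)
  u_3 · u_1 = 0 (should be 0)
  u_3 · u_2 = 0 (should be 0)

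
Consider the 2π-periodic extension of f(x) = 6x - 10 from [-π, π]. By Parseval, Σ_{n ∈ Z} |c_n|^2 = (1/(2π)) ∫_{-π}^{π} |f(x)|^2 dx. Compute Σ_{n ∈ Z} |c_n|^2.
Σ |c_n|^2 = 12π^2 + 100

Expand and integrate term by term over [-π, π]:
  ∫ (6x)^2 dx = 36·(2π^3/3); ∫ 2·6·(-10)·x dx = 0 (odd integrand); ∫ (-10)^2 dx = 100·2π.
So (1/(2π)) ∫_{-π}^{π} (6x - 10)^2 dx = 36π^2/3 + 100 = 12π^2 + 100.
Parseval ⇒ Σ |c_n|^2 = 12π^2 + 100.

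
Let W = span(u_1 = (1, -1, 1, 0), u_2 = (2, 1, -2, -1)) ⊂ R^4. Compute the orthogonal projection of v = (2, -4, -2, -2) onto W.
proj_W(v) = (90/29, -24/29, 2/29, -22/29)

Set up U = [u_1 | ... | u_2] ∈ R^(4×2). The projector onto W = col(U) is P = U (U^T U)^(-1) U^T.
Compute U^T U =
  [3, -1]
  [-1, 10],
and U^T v = (4, 6).
Solve U^T U · c = U^T v for the coefficients: c = (46/29, 22/29). The projection is proj_W(v) = U c.
Check: (v - proj_W(v)) · u_1 = 0  (should be 0).
Check: (v - proj_W(v)) · u_2 = 0  (should be 0).
Result: proj_W(v) = (90/29, -24/29, 2/29, -22/29).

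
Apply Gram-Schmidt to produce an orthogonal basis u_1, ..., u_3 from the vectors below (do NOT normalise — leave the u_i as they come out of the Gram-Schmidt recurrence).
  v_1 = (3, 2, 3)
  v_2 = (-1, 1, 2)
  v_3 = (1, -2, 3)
Orthogonal basis:
  u_1 = (3, 2, 3)
  u_2 = (-37/22, 6/11, 29/22)
  u_3 = (34/107, -306/107, 170/107)

Apply the Gram-Schmidt recurrence
  u_1 = v_1
  u_i = v_i − Σ_{j<i} ((v_i · u_j) / (u_j · u_j)) · u_j.

Step by step this gives:
  u_1 = (3, 2, 3)
  u_2 = (-37/22, 6/11, 29/22)
  u_3 = (34/107, -306/107, 170/107)

Orthogonality check:
  u_2 · u_1 = 0 (should be 0)
  u_3 · u_1 = 0 (should be 0)
  u_3 · u_2 = 0 (should be 0)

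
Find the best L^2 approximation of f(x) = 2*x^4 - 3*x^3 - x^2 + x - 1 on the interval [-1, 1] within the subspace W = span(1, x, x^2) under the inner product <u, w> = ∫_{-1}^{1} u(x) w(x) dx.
g(x) = 5*x^2/7 - 4*x/5 - 41/35

The best approximation g ∈ W is the orthogonal projection of f onto W. Writing g = a_0 + a_1 x + a_2 x^2, the coefficients solve the normal equations G · a = b where
  G_{ij} = <φ_i, φ_j> and b_i = <f, φ_i>, with φ_0 = 1, φ_1 = x, φ_2 = x^2.
G =
  [2, 0, 2/3]
  [0, 2/3, 0]
  [2/3, 0, 2/5],
b = (-28/15, -8/15, -52/105).
Solving gives a_0 = -41/35, a_1 = -4/5, a_2 = 5/7, so
  g(x) = 5*x^2/7 - 4*x/5 - 41/35.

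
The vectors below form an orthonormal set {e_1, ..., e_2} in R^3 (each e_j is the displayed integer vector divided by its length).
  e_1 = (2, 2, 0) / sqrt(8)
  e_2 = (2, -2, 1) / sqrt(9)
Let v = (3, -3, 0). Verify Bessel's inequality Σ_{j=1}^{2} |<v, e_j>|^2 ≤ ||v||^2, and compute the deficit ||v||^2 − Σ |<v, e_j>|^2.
Σ |<v, e_j>|^2 = 16; ||v||^2 = 18; deficit = 2

Write each e_j = u_j / sqrt(<u_j, u_j>) where u_j is the displayed integer vector. Then <v, e_j> = <v, u_j> / sqrt(<u_j, u_j>), so |<v, e_j>|^2 = <v, u_j>^2 / <u_j, u_j>.
Coefficients: <v, e_1> = 0/sqrt(8), <v, e_2> = 12/sqrt(9).
Square and sum: Σ |<v, e_j>|^2 = 16.
Compute ||v||^2 = v·v = 18.
Deficit = 18 − 16 = 2 ≥ 0, confirming Bessel's inequality. (The deficit equals ||v − Σ <v,e_j> e_j||^2, the squared distance from v to span{e_j}.)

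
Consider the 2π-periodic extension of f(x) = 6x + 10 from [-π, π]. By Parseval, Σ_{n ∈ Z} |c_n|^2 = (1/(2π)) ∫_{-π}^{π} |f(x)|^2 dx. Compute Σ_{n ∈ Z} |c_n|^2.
Σ |c_n|^2 = 12π^2 + 100

Expand and integrate term by term over [-π, π]:
  ∫ (6x)^2 dx = 36·(2π^3/3); ∫ 2·6·(10)·x dx = 0 (odd integrand); ∫ 10^2 dx = 100·2π.
So (1/(2π)) ∫_{-π}^{π} (6x + 10)^2 dx = 36π^2/3 + 100 = 12π^2 + 100.
Parseval ⇒ Σ |c_n|^2 = 12π^2 + 100.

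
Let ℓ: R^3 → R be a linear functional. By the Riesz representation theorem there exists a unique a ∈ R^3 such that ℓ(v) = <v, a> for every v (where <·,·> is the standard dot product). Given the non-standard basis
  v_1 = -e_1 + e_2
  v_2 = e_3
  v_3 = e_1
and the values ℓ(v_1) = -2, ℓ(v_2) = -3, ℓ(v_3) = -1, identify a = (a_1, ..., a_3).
a = (-1, -3, -3)

Write a = (a_1, ..., a_3) in the standard basis. For each basis vector v_i, ℓ(v_i) = <v_i, a> is a linear equation in the a_j's. Collect the n equations into a matrix system V a = ℓ, where row i of V is v_i (expressed in the standard basis). Since V is invertible (lower-triangular with 1s on the diagonal, up to permutation), solve by back-substitution:
  V =
[[-1, 1, 0],
 [0, 0, 1],
 [1, 0, 0]]
  V a = (-2, -3, -1)
Solving gives a = (-1, -3, -3).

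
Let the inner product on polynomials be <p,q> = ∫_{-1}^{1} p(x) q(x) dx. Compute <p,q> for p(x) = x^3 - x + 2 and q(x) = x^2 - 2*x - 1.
<p,q> = -32/15

Expand the product: p(x)·q(x) = x^5 - 2*x^4 - 2*x^3 + 4*x^2 - 3*x - 2.
∫_{-1}^{1} of each monomial x^k gives [2/(k+1) if k even, 0 if k odd]. Integrating term-by-term (or equivalently evaluating the antiderivative F(x) = x^6/6 - 2*x^5/5 - x^4/2 + 4*x^3/3 - 3*x^2/2 - 2*x at the endpoints):
  F(1) − F(−1) = -29/10 − (-23/30) = -32/15.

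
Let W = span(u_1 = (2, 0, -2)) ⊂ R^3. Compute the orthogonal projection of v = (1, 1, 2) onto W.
proj_W(v) = (-1/2, 0, 1/2)

Set up U = [u_1 | ... | u_1] ∈ R^(3×1). The projector onto W = col(U) is P = U (U^T U)^(-1) U^T.
Compute U^T U =
  [8],
and U^T v = (-2).
Solve U^T U · c = U^T v for the coefficients: c = (-1/4). The projection is proj_W(v) = U c.
Check: (v - proj_W(v)) · u_1 = 0  (should be 0).
Result: proj_W(v) = (-1/2, 0, 1/2).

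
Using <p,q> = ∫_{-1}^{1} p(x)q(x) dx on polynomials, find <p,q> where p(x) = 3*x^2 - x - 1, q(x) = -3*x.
<p,q> = 2

Expand the product: p(x)·q(x) = -9*x^3 + 3*x^2 + 3*x.
∫_{-1}^{1} of each monomial x^k gives [2/(k+1) if k even, 0 if k odd]. Integrating term-by-term (or equivalently evaluating the antiderivative F(x) = -9*x^4/4 + x^3 + 3*x^2/2 at the endpoints):
  F(1) − F(−1) = 1/4 − (-7/4) = 2.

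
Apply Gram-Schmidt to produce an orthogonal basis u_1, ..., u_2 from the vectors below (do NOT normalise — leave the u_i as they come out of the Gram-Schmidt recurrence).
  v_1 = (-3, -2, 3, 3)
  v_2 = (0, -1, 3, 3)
Orthogonal basis:
  u_1 = (-3, -2, 3, 3)
  u_2 = (60/31, 9/31, 33/31, 33/31)

Apply the Gram-Schmidt recurrence
  u_1 = v_1
  u_i = v_i − Σ_{j<i} ((v_i · u_j) / (u_j · u_j)) · u_j.

Step by step this gives:
  u_1 = (-3, -2, 3, 3)
  u_2 = (60/31, 9/31, 33/31, 33/31)

Orthogonality check:
  u_2 · u_1 = 0 (should be 0)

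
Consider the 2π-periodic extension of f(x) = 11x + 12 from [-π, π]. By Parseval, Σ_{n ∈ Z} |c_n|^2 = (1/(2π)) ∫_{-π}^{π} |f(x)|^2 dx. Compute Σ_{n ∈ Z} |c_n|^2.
Σ |c_n|^2 = 121π^2/3 + 144

Expand and integrate term by term over [-π, π]:
  ∫ (11x)^2 dx = 121·(2π^3/3); ∫ 2·11·(12)·x dx = 0 (odd integrand); ∫ 12^2 dx = 144·2π.
So (1/(2π)) ∫_{-π}^{π} (11x + 12)^2 dx = 121π^2/3 + 144 = 121π^2/3 + 144.
Parseval ⇒ Σ |c_n|^2 = 121π^2/3 + 144.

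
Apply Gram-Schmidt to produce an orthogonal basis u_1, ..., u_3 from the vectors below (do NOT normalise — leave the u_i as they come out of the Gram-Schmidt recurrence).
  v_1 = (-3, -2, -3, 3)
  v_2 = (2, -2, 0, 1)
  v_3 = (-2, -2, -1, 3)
Orthogonal basis:
  u_1 = (-3, -2, -3, 3)
  u_2 = (65/31, -60/31, 3/31, 28/31)
  u_3 = (-113/278, -12/139, 307/278, 89/139)

Apply the Gram-Schmidt recurrence
  u_1 = v_1
  u_i = v_i − Σ_{j<i} ((v_i · u_j) / (u_j · u_j)) · u_j.

Step by step this gives:
  u_1 = (-3, -2, -3, 3)
  u_2 = (65/31, -60/31, 3/31, 28/31)
  u_3 = (-113/278, -12/139, 307/278, 89/139)

Orthogonality check:
  u_2 · u_1 = 0 (should be 0)
  u_3 · u_1 = 0 (should be 0)
  u_3 · u_2 = 0 (should be 0)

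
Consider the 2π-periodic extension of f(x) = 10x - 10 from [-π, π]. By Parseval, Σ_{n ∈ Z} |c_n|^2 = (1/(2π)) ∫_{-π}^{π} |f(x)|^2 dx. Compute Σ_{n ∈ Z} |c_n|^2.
Σ |c_n|^2 = 100π^2/3 + 100

Expand and integrate term by term over [-π, π]:
  ∫ (10x)^2 dx = 100·(2π^3/3); ∫ 2·10·(-10)·x dx = 0 (odd integrand); ∫ (-10)^2 dx = 100·2π.
So (1/(2π)) ∫_{-π}^{π} (10x - 10)^2 dx = 100π^2/3 + 100 = 100π^2/3 + 100.
Parseval ⇒ Σ |c_n|^2 = 100π^2/3 + 100.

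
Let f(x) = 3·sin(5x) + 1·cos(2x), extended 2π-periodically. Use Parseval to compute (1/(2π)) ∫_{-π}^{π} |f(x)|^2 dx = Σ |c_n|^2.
Σ |c_n|^2 = 5

Expand |f|^2 and use orthogonality of {sin(nx), cos(mx)} on [-π, π]:
  ∫_{-π}^{π} sin(nx)^2 dx = π, ∫ cos(mx)^2 dx = π, and cross terms integrate to 0.
So ∫_{-π}^{π} f(x)^2 dx = 3^2 · π + 1^2 · π = (9 + 1)π.
Divide by 2π: (9 + 1)/2 = 5.
By Parseval, this equals Σ |c_n|^2.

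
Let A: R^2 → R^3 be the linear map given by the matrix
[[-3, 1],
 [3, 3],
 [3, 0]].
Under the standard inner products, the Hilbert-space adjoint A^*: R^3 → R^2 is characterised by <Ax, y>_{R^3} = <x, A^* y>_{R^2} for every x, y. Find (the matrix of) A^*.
A^* = A^T =
[[-3, 3, 3],
 [1, 3, 0]]

For real matrices with standard dot products, the defining identity <Ax, y> = <x, A^* y> gives (Ax)^T y = x^T (A^*) y, i.e. x^T A^T y = x^T (A^*) y. Since this holds for all x, y, we must have A^* = A^T. Therefore
A^* =
[[-3, 3, 3],
 [1, 3, 0]].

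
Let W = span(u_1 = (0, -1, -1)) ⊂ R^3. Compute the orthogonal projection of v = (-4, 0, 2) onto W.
proj_W(v) = (0, 1, 1)

Set up U = [u_1 | ... | u_1] ∈ R^(3×1). The projector onto W = col(U) is P = U (U^T U)^(-1) U^T.
Compute U^T U =
  [2],
and U^T v = (-2).
Solve U^T U · c = U^T v for the coefficients: c = (-1). The projection is proj_W(v) = U c.
Check: (v - proj_W(v)) · u_1 = 0  (should be 0).
Result: proj_W(v) = (0, 1, 1).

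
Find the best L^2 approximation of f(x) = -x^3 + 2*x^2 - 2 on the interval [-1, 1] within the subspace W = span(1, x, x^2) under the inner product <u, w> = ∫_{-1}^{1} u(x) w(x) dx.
g(x) = 2*x^2 - 3*x/5 - 2

The best approximation g ∈ W is the orthogonal projection of f onto W. Writing g = a_0 + a_1 x + a_2 x^2, the coefficients solve the normal equations G · a = b where
  G_{ij} = <φ_i, φ_j> and b_i = <f, φ_i>, with φ_0 = 1, φ_1 = x, φ_2 = x^2.
G =
  [2, 0, 2/3]
  [0, 2/3, 0]
  [2/3, 0, 2/5],
b = (-8/3, -2/5, -8/15).
Solving gives a_0 = -2, a_1 = -3/5, a_2 = 2, so
  g(x) = 2*x^2 - 3*x/5 - 2.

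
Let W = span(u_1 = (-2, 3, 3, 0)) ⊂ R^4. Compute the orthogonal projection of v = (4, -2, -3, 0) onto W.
proj_W(v) = (23/11, -69/22, -69/22, 0)

Set up U = [u_1 | ... | u_1] ∈ R^(4×1). The projector onto W = col(U) is P = U (U^T U)^(-1) U^T.
Compute U^T U =
  [22],
and U^T v = (-23).
Solve U^T U · c = U^T v for the coefficients: c = (-23/22). The projection is proj_W(v) = U c.
Check: (v - proj_W(v)) · u_1 = 0  (should be 0).
Result: proj_W(v) = (23/11, -69/22, -69/22, 0).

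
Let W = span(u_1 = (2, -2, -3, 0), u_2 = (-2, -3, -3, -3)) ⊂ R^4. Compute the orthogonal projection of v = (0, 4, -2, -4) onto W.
proj_W(v) = (-36/29, -2/7, 6/203, -186/203)

Set up U = [u_1 | ... | u_2] ∈ R^(4×2). The projector onto W = col(U) is P = U (U^T U)^(-1) U^T.
Compute U^T U =
  [17, 11]
  [11, 31],
and U^T v = (-2, 6).
Solve U^T U · c = U^T v for the coefficients: c = (-64/203, 62/203). The projection is proj_W(v) = U c.
Check: (v - proj_W(v)) · u_1 = 0  (should be 0).
Check: (v - proj_W(v)) · u_2 = 0  (should be 0).
Result: proj_W(v) = (-36/29, -2/7, 6/203, -186/203).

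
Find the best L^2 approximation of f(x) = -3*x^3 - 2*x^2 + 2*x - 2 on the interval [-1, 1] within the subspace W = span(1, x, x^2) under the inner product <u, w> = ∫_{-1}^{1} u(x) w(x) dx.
g(x) = -2*x^2 + x/5 - 2

The best approximation g ∈ W is the orthogonal projection of f onto W. Writing g = a_0 + a_1 x + a_2 x^2, the coefficients solve the normal equations G · a = b where
  G_{ij} = <φ_i, φ_j> and b_i = <f, φ_i>, with φ_0 = 1, φ_1 = x, φ_2 = x^2.
G =
  [2, 0, 2/3]
  [0, 2/3, 0]
  [2/3, 0, 2/5],
b = (-16/3, 2/15, -32/15).
Solving gives a_0 = -2, a_1 = 1/5, a_2 = -2, so
  g(x) = -2*x^2 + x/5 - 2.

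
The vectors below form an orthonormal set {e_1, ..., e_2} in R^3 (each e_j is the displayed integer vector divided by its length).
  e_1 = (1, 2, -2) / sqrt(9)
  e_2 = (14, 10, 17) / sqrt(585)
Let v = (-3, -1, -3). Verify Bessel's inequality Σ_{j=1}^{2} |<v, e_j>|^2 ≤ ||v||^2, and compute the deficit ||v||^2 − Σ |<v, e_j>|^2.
Σ |<v, e_j>|^2 = 1186/65; ||v||^2 = 19; deficit = 49/65

Write each e_j = u_j / sqrt(<u_j, u_j>) where u_j is the displayed integer vector. Then <v, e_j> = <v, u_j> / sqrt(<u_j, u_j>), so |<v, e_j>|^2 = <v, u_j>^2 / <u_j, u_j>.
Coefficients: <v, e_1> = 1/sqrt(9), <v, e_2> = -103/sqrt(585).
Square and sum: Σ |<v, e_j>|^2 = 1186/65.
Compute ||v||^2 = v·v = 19.
Deficit = 19 − 1186/65 = 49/65 ≥ 0, confirming Bessel's inequality. (The deficit equals ||v − Σ <v,e_j> e_j||^2, the squared distance from v to span{e_j}.)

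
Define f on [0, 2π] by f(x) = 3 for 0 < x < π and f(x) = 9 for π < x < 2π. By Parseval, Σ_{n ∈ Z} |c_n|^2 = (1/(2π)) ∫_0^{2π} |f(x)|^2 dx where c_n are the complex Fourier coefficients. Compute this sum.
Σ |c_n|^2 = 45

Parseval equates the L^2 energy of f (normalised by 1/(2π)) with the ℓ^2 sum of its Fourier coefficients: (1/(2π)) ∫_0^{2π} |f|^2 = Σ |c_n|^2.
Compute the left side: (1/(2π)) [∫_0^π 3^2 dx + ∫_π^{2π} 9^2 dx] = (1/(2π)) · (9π + 81π) = (9 + 81)/2 = 45.
So Σ_{n ∈ Z} |c_n|^2 = 45.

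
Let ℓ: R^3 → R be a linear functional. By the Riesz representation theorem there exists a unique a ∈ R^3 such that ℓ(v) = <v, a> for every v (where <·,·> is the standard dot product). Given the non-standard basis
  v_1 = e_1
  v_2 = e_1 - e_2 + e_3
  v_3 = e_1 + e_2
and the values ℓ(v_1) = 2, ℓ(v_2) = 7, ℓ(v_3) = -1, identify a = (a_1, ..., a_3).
a = (2, -3, 2)

Write a = (a_1, ..., a_3) in the standard basis. For each basis vector v_i, ℓ(v_i) = <v_i, a> is a linear equation in the a_j's. Collect the n equations into a matrix system V a = ℓ, where row i of V is v_i (expressed in the standard basis). Since V is invertible (lower-triangular with 1s on the diagonal, up to permutation), solve by back-substitution:
  V =
[[1, 0, 0],
 [1, -1, 1],
 [1, 1, 0]]
  V a = (2, 7, -1)
Solving gives a = (2, -3, 2).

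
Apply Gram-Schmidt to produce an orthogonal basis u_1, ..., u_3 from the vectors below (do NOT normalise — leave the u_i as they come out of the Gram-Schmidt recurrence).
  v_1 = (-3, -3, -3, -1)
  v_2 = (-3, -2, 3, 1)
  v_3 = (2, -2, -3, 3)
Orthogonal basis:
  u_1 = (-3, -3, -3, -1)
  u_2 = (-69/28, -41/28, 99/28, 33/28)
  u_3 = (1010/619, -1212/619, -561/619, 2289/619)

Apply the Gram-Schmidt recurrence
  u_1 = v_1
  u_i = v_i − Σ_{j<i} ((v_i · u_j) / (u_j · u_j)) · u_j.

Step by step this gives:
  u_1 = (-3, -3, -3, -1)
  u_2 = (-69/28, -41/28, 99/28, 33/28)
  u_3 = (1010/619, -1212/619, -561/619, 2289/619)

Orthogonality check:
  u_2 · u_1 = 0 (should be 0)
  u_3 · u_1 = 0 (should be 0)
  u_3 · u_2 = 0 (should be 0)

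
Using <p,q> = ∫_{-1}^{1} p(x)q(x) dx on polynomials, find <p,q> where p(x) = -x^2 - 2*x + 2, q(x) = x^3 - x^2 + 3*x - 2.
<p,q> = -62/5

Expand the product: p(x)·q(x) = -x^5 - x^4 + x^3 - 6*x^2 + 10*x - 4.
∫_{-1}^{1} of each monomial x^k gives [2/(k+1) if k even, 0 if k odd]. Integrating term-by-term (or equivalently evaluating the antiderivative F(x) = -x^6/6 - x^5/5 + x^4/4 - 2*x^3 + 5*x^2 - 4*x at the endpoints):
  F(1) − F(−1) = -67/60 − (677/60) = -62/5.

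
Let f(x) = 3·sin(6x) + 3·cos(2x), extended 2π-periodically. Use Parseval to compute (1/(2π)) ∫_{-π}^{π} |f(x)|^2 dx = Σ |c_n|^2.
Σ |c_n|^2 = 9

Expand |f|^2 and use orthogonality of {sin(nx), cos(mx)} on [-π, π]:
  ∫_{-π}^{π} sin(nx)^2 dx = π, ∫ cos(mx)^2 dx = π, and cross terms integrate to 0.
So ∫_{-π}^{π} f(x)^2 dx = 3^2 · π + 3^2 · π = (9 + 9)π.
Divide by 2π: (9 + 9)/2 = 9.
By Parseval, this equals Σ |c_n|^2.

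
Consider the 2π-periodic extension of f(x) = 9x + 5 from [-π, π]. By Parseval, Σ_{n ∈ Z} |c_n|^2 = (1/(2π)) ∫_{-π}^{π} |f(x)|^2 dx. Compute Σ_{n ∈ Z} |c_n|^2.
Σ |c_n|^2 = 27π^2 + 25

Expand and integrate term by term over [-π, π]:
  ∫ (9x)^2 dx = 81·(2π^3/3); ∫ 2·9·(5)·x dx = 0 (odd integrand); ∫ 5^2 dx = 25·2π.
So (1/(2π)) ∫_{-π}^{π} (9x + 5)^2 dx = 81π^2/3 + 25 = 27π^2 + 25.
Parseval ⇒ Σ |c_n|^2 = 27π^2 + 25.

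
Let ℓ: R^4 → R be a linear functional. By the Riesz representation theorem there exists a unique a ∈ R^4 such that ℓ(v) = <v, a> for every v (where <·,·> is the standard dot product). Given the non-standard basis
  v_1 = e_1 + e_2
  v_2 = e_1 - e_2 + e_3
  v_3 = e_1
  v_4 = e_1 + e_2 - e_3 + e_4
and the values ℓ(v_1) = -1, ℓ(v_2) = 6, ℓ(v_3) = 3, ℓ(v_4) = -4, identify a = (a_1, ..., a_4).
a = (3, -4, -1, -4)

Write a = (a_1, ..., a_4) in the standard basis. For each basis vector v_i, ℓ(v_i) = <v_i, a> is a linear equation in the a_j's. Collect the n equations into a matrix system V a = ℓ, where row i of V is v_i (expressed in the standard basis). Since V is invertible (lower-triangular with 1s on the diagonal, up to permutation), solve by back-substitution:
  V =
[[1, 1, 0, 0],
 [1, -1, 1, 0],
 [1, 0, 0, 0],
 [1, 1, -1, 1]]
  V a = (-1, 6, 3, -4)
Solving gives a = (3, -4, -1, -4).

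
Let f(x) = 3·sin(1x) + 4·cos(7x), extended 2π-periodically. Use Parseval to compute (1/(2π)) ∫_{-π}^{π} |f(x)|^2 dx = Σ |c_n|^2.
Σ |c_n|^2 = 25/2

Expand |f|^2 and use orthogonality of {sin(nx), cos(mx)} on [-π, π]:
  ∫_{-π}^{π} sin(nx)^2 dx = π, ∫ cos(mx)^2 dx = π, and cross terms integrate to 0.
So ∫_{-π}^{π} f(x)^2 dx = 3^2 · π + 4^2 · π = (9 + 16)π.
Divide by 2π: (9 + 16)/2 = 25/2.
By Parseval, this equals Σ |c_n|^2.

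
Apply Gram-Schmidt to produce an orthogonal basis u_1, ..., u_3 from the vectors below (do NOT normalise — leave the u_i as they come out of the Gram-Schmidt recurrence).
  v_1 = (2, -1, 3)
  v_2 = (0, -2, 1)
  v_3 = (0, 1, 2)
Orthogonal basis:
  u_1 = (2, -1, 3)
  u_2 = (-5/7, -23/14, -1/14)
  u_3 = (-10/9, 4/9, 8/9)

Apply the Gram-Schmidt recurrence
  u_1 = v_1
  u_i = v_i − Σ_{j<i} ((v_i · u_j) / (u_j · u_j)) · u_j.

Step by step this gives:
  u_1 = (2, -1, 3)
  u_2 = (-5/7, -23/14, -1/14)
  u_3 = (-10/9, 4/9, 8/9)

Orthogonality check:
  u_2 · u_1 = 0 (should be 0)
  u_3 · u_1 = 0 (should be 0)
  u_3 · u_2 = 0 (should be 0)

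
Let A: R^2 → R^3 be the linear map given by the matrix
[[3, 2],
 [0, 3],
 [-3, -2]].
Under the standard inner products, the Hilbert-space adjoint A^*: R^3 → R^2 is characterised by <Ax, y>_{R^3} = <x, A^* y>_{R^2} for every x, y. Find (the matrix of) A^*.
A^* = A^T =
[[3, 0, -3],
 [2, 3, -2]]

For real matrices with standard dot products, the defining identity <Ax, y> = <x, A^* y> gives (Ax)^T y = x^T (A^*) y, i.e. x^T A^T y = x^T (A^*) y. Since this holds for all x, y, we must have A^* = A^T. Therefore
A^* =
[[3, 0, -3],
 [2, 3, -2]].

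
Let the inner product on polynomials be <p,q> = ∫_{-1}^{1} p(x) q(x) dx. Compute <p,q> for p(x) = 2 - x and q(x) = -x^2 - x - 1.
<p,q> = -14/3

Expand the product: p(x)·q(x) = x^3 - x^2 - x - 2.
∫_{-1}^{1} of each monomial x^k gives [2/(k+1) if k even, 0 if k odd]. Integrating term-by-term (or equivalently evaluating the antiderivative F(x) = x^4/4 - x^3/3 - x^2/2 - 2*x at the endpoints):
  F(1) − F(−1) = -31/12 − (25/12) = -14/3.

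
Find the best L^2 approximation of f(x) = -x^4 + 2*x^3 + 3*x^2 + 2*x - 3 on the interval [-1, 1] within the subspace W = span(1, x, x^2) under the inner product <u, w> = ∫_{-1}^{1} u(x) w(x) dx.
g(x) = 15*x^2/7 + 16*x/5 - 102/35

The best approximation g ∈ W is the orthogonal projection of f onto W. Writing g = a_0 + a_1 x + a_2 x^2, the coefficients solve the normal equations G · a = b where
  G_{ij} = <φ_i, φ_j> and b_i = <f, φ_i>, with φ_0 = 1, φ_1 = x, φ_2 = x^2.
G =
  [2, 0, 2/3]
  [0, 2/3, 0]
  [2/3, 0, 2/5],
b = (-22/5, 32/15, -38/35).
Solving gives a_0 = -102/35, a_1 = 16/5, a_2 = 15/7, so
  g(x) = 15*x^2/7 + 16*x/5 - 102/35.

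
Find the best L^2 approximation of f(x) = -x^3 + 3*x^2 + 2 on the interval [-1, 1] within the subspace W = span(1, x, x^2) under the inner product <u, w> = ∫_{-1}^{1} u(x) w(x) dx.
g(x) = 3*x^2 - 3*x/5 + 2

The best approximation g ∈ W is the orthogonal projection of f onto W. Writing g = a_0 + a_1 x + a_2 x^2, the coefficients solve the normal equations G · a = b where
  G_{ij} = <φ_i, φ_j> and b_i = <f, φ_i>, with φ_0 = 1, φ_1 = x, φ_2 = x^2.
G =
  [2, 0, 2/3]
  [0, 2/3, 0]
  [2/3, 0, 2/5],
b = (6, -2/5, 38/15).
Solving gives a_0 = 2, a_1 = -3/5, a_2 = 3, so
  g(x) = 3*x^2 - 3*x/5 + 2.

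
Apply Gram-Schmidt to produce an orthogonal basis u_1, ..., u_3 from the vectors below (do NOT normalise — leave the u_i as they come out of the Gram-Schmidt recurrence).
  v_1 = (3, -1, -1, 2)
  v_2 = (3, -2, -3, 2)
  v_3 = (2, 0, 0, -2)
Orthogonal basis:
  u_1 = (3, -1, -1, 2)
  u_2 = (-3/5, -4/5, -9/5, -2/5)
  u_3 = (17/11, 2/33, -1/33, -76/33)

Apply the Gram-Schmidt recurrence
  u_1 = v_1
  u_i = v_i − Σ_{j<i} ((v_i · u_j) / (u_j · u_j)) · u_j.

Step by step this gives:
  u_1 = (3, -1, -1, 2)
  u_2 = (-3/5, -4/5, -9/5, -2/5)
  u_3 = (17/11, 2/33, -1/33, -76/33)

Orthogonality check:
  u_2 · u_1 = 0 (should be 0)
  u_3 · u_1 = 0 (should be 0)
  u_3 · u_2 = 0 (should be 0)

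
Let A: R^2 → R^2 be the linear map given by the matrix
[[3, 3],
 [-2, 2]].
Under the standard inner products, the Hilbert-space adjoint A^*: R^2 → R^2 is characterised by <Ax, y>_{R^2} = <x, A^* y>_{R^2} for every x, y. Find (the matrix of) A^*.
A^* = A^T =
[[3, -2],
 [3, 2]]

For real matrices with standard dot products, the defining identity <Ax, y> = <x, A^* y> gives (Ax)^T y = x^T (A^*) y, i.e. x^T A^T y = x^T (A^*) y. Since this holds for all x, y, we must have A^* = A^T. Therefore
A^* =
[[3, -2],
 [3, 2]].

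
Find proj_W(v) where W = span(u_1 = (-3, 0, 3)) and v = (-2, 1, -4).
proj_W(v) = (1, 0, -1)

Set up U = [u_1 | ... | u_1] ∈ R^(3×1). The projector onto W = col(U) is P = U (U^T U)^(-1) U^T.
Compute U^T U =
  [18],
and U^T v = (-6).
Solve U^T U · c = U^T v for the coefficients: c = (-1/3). The projection is proj_W(v) = U c.
Check: (v - proj_W(v)) · u_1 = 0  (should be 0).
Result: proj_W(v) = (1, 0, -1).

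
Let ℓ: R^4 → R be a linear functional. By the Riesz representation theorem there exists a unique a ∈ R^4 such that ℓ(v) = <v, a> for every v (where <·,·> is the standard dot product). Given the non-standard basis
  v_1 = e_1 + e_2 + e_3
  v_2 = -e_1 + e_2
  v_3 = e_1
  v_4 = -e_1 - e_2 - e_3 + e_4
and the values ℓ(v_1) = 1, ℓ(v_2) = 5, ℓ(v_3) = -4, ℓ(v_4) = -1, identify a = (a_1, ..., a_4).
a = (-4, 1, 4, 0)

Write a = (a_1, ..., a_4) in the standard basis. For each basis vector v_i, ℓ(v_i) = <v_i, a> is a linear equation in the a_j's. Collect the n equations into a matrix system V a = ℓ, where row i of V is v_i (expressed in the standard basis). Since V is invertible (lower-triangular with 1s on the diagonal, up to permutation), solve by back-substitution:
  V =
[[1, 1, 1, 0],
 [-1, 1, 0, 0],
 [1, 0, 0, 0],
 [-1, -1, -1, 1]]
  V a = (1, 5, -4, -1)
Solving gives a = (-4, 1, 4, 0).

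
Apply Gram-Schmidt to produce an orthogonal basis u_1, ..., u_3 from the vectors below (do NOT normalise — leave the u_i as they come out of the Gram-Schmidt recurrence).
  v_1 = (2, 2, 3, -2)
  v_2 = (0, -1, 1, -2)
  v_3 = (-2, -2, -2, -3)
Orthogonal basis:
  u_1 = (2, 2, 3, -2)
  u_2 = (-10/21, -31/21, 2/7, -32/21)
  u_3 = (-46/101, 120/101, -134/101, -127/101)

Apply the Gram-Schmidt recurrence
  u_1 = v_1
  u_i = v_i − Σ_{j<i} ((v_i · u_j) / (u_j · u_j)) · u_j.

Step by step this gives:
  u_1 = (2, 2, 3, -2)
  u_2 = (-10/21, -31/21, 2/7, -32/21)
  u_3 = (-46/101, 120/101, -134/101, -127/101)

Orthogonality check:
  u_2 · u_1 = 0 (should be 0)
  u_3 · u_1 = 0 (should be 0)
  u_3 · u_2 = 0 (should be 0)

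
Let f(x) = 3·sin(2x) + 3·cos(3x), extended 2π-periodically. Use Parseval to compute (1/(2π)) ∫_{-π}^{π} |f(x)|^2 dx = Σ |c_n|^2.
Σ |c_n|^2 = 9

Expand |f|^2 and use orthogonality of {sin(nx), cos(mx)} on [-π, π]:
  ∫_{-π}^{π} sin(nx)^2 dx = π, ∫ cos(mx)^2 dx = π, and cross terms integrate to 0.
So ∫_{-π}^{π} f(x)^2 dx = 3^2 · π + 3^2 · π = (9 + 9)π.
Divide by 2π: (9 + 9)/2 = 9.
By Parseval, this equals Σ |c_n|^2.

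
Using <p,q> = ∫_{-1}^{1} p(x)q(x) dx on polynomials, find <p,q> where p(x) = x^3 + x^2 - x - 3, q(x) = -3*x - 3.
<p,q> = 84/5

Expand the product: p(x)·q(x) = -3*x^4 - 6*x^3 + 12*x + 9.
∫_{-1}^{1} of each monomial x^k gives [2/(k+1) if k even, 0 if k odd]. Integrating term-by-term (or equivalently evaluating the antiderivative F(x) = -3*x^5/5 - 3*x^4/2 + 6*x^2 + 9*x at the endpoints):
  F(1) − F(−1) = 129/10 − (-39/10) = 84/5.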